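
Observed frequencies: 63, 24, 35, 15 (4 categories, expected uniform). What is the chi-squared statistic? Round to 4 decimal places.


chi2 = sum((O-E)^2/E), E = total/4
total = 137, E = 137/4 = 34.25
(63 - 34.25)^2 / 34.25 = 826.5625 / 34.25 = 13225/548 ≈ 24.133212
(24 - 34.25)^2 / 34.25 = 105.0625 / 34.25 = 1681/548 ≈ 3.067518
(35 - 34.25)^2 / 34.25 = 0.5625 / 34.25 = 9/548 ≈ 0.016423
(15 - 34.25)^2 / 34.25 = 370.5625 / 34.25 = 5929/548 ≈ 10.819343
chi2 = 5211/137 ≈ 38.036496

38.0365


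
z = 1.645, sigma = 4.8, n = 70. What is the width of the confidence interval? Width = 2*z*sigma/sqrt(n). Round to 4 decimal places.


width = 2*z*sigma/sqrt(n)
2*z*sigma = 2 * 1.645 * 4.8 = 15.792
sqrt(70) ≈ 8.366600
width = 15.792 / 8.366600 ≈ 1.887505

1.8875


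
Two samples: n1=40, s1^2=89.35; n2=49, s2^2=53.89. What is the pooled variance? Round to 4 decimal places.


sp^2 = ((n1-1)*s1^2 + (n2-1)*s2^2)/(n1+n2-2)
(n1-1)*s1^2 = 39 * 89.35 = 3484.65
(n2-1)*s2^2 = 48 * 53.89 = 2586.72
numerator = 3484.65 + 2586.72 = 6071.37
n1+n2-2 = 87
sp^2 = 6071.37 / 87 = 202379/2900 ≈ 69.785862

69.7859


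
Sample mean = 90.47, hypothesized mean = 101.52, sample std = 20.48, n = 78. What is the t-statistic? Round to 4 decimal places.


t = (xbar - mu0) / (s/sqrt(n))
xbar - mu0 = 90.47 - 101.52 = -11.05
sqrt(78) ≈ 8.83176087
s/sqrt(n) = 20.48 / 8.83176087 ≈ 2.31890337
t = -11.05 / 2.31890337 ≈ -4.765183

-4.7652


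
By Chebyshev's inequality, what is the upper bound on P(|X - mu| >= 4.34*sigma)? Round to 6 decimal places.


P <= 1/k^2
k^2 = 4.34^2 = 18.8356
1/k^2 = 1 / 18.8356 ≈ 0.05309096

0.053091


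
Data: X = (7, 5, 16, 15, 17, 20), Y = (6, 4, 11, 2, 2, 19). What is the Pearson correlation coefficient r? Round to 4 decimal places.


r = sum((xi-xbar)(yi-ybar)) / sqrt(sum((xi-xbar)^2) * sum((yi-ybar)^2))
n = 6, xbar = 80/6 = 40/3 ≈ 13.333333, ybar = 44/6 = 22/3 ≈ 7.333333
Sxy = sum((xi-xbar)(yi-ybar)) = 286/3 ≈ 95.333333
Sxx = sum((xi-xbar)^2) = 532/3 ≈ 177.333333
Syy = sum((yi-ybar)^2) = 658/3 ≈ 219.333333
sqrt(Sxx*Syy) ≈ 197.218435
r = Sxy / sqrt(Sxx*Syy) = 95.333333 / 197.218435 ≈ 0.483390

0.4834


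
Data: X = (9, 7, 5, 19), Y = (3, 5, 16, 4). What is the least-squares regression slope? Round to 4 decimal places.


b = sum((xi-xbar)(yi-ybar)) / sum((xi-xbar)^2)
n = 4, xbar = 40/4 = 10, ybar = 28/4 = 7
Sxy = sum((xi-xbar)(yi-ybar)) = -62
Sxx = sum((xi-xbar)^2) = 116
b = Sxy / Sxx = -31/58 ≈ -0.534483

-0.5345


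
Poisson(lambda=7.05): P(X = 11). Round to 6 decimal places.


P = e^(-lam) * lam^k / k!
e^(-7.05) ≈ 0.0008674090
lam^k = 7.05^11 ≈ 2138357365.598084
k! = 11! = 39916800
P = 0.0008674090 * 2138357365.598084 / 39916800 ≈ 0.046467

0.046467


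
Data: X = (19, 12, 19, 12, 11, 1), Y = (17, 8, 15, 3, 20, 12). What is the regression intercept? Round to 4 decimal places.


a = ybar - b*xbar, where b = sum((xi-xbar)(yi-ybar)) / sum((xi-xbar)^2)
n = 6, xbar = 74/6 = 37/3 ≈ 12.333333, ybar = 75/6 = 12.5
Sxy = sum((xi-xbar)(yi-ybar)) = 47
Sxx = sum((xi-xbar)^2) = 658/3 ≈ 219.333333
b = Sxy / Sxx = 3/14 ≈ 0.214286
a = 12.5 - 0.214286 * 12.333333 = 69/7 ≈ 9.857143

9.8571


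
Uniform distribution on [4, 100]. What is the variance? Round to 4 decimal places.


Var = (b-a)^2 / 12
(b-a)^2 = (100 - 4)^2 = 9216
Var = 9216/12 = 768

768.0000


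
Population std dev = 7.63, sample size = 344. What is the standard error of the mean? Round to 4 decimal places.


SE = sigma / sqrt(n)
sqrt(344) ≈ 18.547237
SE = 7.63 / 18.547237 ≈ 0.411382

0.4114


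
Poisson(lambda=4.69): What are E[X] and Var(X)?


E[X] = Var(X) = lambda = 4.69

4.69, 4.69


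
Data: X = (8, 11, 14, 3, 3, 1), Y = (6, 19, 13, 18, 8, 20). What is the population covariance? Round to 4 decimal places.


Cov = (1/n)*sum((xi-xbar)(yi-ybar))
n = 6, xbar = 40/6 = 20/3 ≈ 6.666667, ybar = 84/6 = 14
sum((xi-xbar)(yi-ybar)) = -23
Cov = -23 / 6 = -23/6 ≈ -3.833333

-3.8333


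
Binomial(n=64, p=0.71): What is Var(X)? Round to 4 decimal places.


Var = n*p*(1-p) = 64 * 0.71 * 0.29 = 13.1776

13.1776


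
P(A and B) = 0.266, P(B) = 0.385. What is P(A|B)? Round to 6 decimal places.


P(A|B) = P(A and B) / P(B) = 0.266 / 0.385 = 38/55 ≈ 0.69090909

0.690909


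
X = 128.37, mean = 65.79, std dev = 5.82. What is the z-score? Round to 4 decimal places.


z = (X - mu) / sigma
X - mu = 128.37 - 65.79 = 62.58
z = 62.58 / 5.82 = 1043/97 ≈ 10.752577

10.7526


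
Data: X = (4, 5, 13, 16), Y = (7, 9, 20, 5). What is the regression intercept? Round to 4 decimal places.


a = ybar - b*xbar, where b = sum((xi-xbar)(yi-ybar)) / sum((xi-xbar)^2)
n = 4, xbar = 38/4 = 9.5, ybar = 41/4 = 10.25
Sxy = sum((xi-xbar)(yi-ybar)) = 23.5
Sxx = sum((xi-xbar)^2) = 105
b = Sxy / Sxx = 47/210 ≈ 0.223810
a = 10.25 - 0.223810 * 9.5 = 853/105 ≈ 8.123810

8.1238


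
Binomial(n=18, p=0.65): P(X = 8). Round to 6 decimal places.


P = C(n,k) * p^k * (1-p)^(n-k)
C(18,8) = 43758
p^k = 0.65^8 ≈ 0.03186448
(1-p)^(n-k) = 0.35^10 ≈ 0.00002758547
P = 43758 * 0.03186448 * 0.00002758547 ≈ 0.038463

0.038463


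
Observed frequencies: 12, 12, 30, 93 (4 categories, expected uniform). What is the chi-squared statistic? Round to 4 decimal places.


chi2 = sum((O-E)^2/E), E = total/4
total = 147, E = 147/4 = 36.75
(12 - 36.75)^2 / 36.75 = 612.5625 / 36.75 = 3267/196 ≈ 16.668367
(12 - 36.75)^2 / 36.75 = 612.5625 / 36.75 = 3267/196 ≈ 16.668367
(30 - 36.75)^2 / 36.75 = 45.5625 / 36.75 = 243/196 ≈ 1.239796
(93 - 36.75)^2 / 36.75 = 3164.0625 / 36.75 = 16875/196 ≈ 86.096939
chi2 = 5913/49 ≈ 120.673469

120.6735


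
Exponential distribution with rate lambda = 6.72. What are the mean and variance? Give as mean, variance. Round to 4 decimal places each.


mean = 1/lam, var = 1/lam^2
mean = 1 / 6.72 = 25/168 ≈ 0.148810
lam^2 = 6.72^2 = 45.1584
var = 1 / 45.1584 ≈ 0.022144

0.1488, 0.0221


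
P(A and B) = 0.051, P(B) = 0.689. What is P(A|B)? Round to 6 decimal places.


P(A|B) = P(A and B) / P(B) = 0.051 / 0.689 = 51/689 ≈ 0.07402032

0.074020


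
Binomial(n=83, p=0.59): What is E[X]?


E[X] = n*p = 83 * 0.59 = 48.97

48.97


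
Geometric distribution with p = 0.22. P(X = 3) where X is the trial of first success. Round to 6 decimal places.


P = (1-p)^(k-1) * p
(1-p)^(k-1) = 0.78^2 = 0.6084
P = 0.6084 * 0.22 = 0.133848

0.133848


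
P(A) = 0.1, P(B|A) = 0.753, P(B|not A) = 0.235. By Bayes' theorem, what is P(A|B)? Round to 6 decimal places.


P(A|B) = P(B|A)*P(A) / P(B), P(B) = P(B|A)*P(A) + P(B|not A)*P(not A)
P(B|A)*P(A) = 0.753 * 0.1 = 0.0753
P(B|not A)*P(not A) = 0.235 * 0.9 = 0.2115
P(B) = 0.0753 + 0.2115 = 0.2868
P(A|B) = 0.0753 / 0.2868 = 251/956 ≈ 0.26255230

0.262552


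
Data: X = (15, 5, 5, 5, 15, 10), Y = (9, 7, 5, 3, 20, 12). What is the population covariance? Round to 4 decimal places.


Cov = (1/n)*sum((xi-xbar)(yi-ybar))
n = 6, xbar = 55/6 ≈ 9.166667, ybar = 56/6 = 28/3 ≈ 9.333333
sum((xi-xbar)(yi-ybar)) = 350/3 ≈ 116.666667
Cov = 116.666667 / 6 = 175/9 ≈ 19.444444

19.4444


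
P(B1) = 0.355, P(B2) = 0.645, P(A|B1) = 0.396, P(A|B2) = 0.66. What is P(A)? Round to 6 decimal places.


P(A) = P(A|B1)*P(B1) + P(A|B2)*P(B2)
P(A|B1)*P(B1) = 0.396 * 0.355 = 0.14058
P(A|B2)*P(B2) = 0.66 * 0.645 = 0.4257
P(A) = 0.14058 + 0.4257 = 0.56628

0.566280


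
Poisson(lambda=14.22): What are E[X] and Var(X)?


E[X] = Var(X) = lambda = 14.22

14.22, 14.22


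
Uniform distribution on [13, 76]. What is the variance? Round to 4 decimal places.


Var = (b-a)^2 / 12
(b-a)^2 = (76 - 13)^2 = 3969
Var = 3969/12 = 330.75

330.7500


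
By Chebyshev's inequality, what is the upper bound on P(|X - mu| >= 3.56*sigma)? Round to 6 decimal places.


P <= 1/k^2
k^2 = 3.56^2 = 12.6736
1/k^2 = 1 / 12.6736 = 625/7921 ≈ 0.07890418

0.078904


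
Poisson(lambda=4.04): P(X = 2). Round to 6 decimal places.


P = e^(-lam) * lam^k / k!
e^(-4.04) ≈ 0.01759747
lam^k = 4.04^2 = 16.3216
k! = 2! = 2
P = 0.01759747 * 16.3216 / 2 ≈ 0.143609

0.143609


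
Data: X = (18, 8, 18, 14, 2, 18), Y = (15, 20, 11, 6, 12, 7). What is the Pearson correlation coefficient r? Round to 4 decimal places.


r = sum((xi-xbar)(yi-ybar)) / sqrt(sum((xi-xbar)^2) * sum((yi-ybar)^2))
n = 6, xbar = 78/6 = 13, ybar = 71/6 ≈ 11.833333
Sxy = sum((xi-xbar)(yi-ybar)) = -61
Sxx = sum((xi-xbar)^2) = 222
Syy = sum((yi-ybar)^2) = 809/6 ≈ 134.833333
sqrt(Sxx*Syy) ≈ 173.011560
r = Sxy / sqrt(Sxx*Syy) = -61 / 173.011560 ≈ -0.352578

-0.3526


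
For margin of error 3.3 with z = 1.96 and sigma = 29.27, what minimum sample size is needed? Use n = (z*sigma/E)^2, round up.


z*sigma/E = 1.96 * 29.27 / 3.3 = 143423/8250 ≈ 17.384606
(z*sigma/E)^2 ≈ 302.224528
round up: n = 303

303


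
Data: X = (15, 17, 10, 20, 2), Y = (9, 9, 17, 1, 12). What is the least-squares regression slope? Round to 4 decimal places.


b = sum((xi-xbar)(yi-ybar)) / sum((xi-xbar)^2)
n = 5, xbar = 64/5 = 12.8, ybar = 48/5 = 9.6
Sxy = sum((xi-xbar)(yi-ybar)) = -112.4
Sxx = sum((xi-xbar)^2) = 198.8
b = Sxy / Sxx = -281/497 ≈ -0.565392

-0.5654


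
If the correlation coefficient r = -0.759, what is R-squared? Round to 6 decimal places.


R^2 = r^2 = (-0.759)^2 = 0.576081

0.576081


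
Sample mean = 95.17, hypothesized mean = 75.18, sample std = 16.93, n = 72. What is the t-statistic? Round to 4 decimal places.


t = (xbar - mu0) / (s/sqrt(n))
xbar - mu0 = 95.17 - 75.18 = 19.99
sqrt(72) ≈ 8.48528137
s/sqrt(n) = 16.93 / 8.48528137 ≈ 1.99521963
t = 19.99 / 1.99521963 ≈ 10.018947

10.0189


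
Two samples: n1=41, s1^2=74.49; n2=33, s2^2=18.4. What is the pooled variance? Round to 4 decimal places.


sp^2 = ((n1-1)*s1^2 + (n2-1)*s2^2)/(n1+n2-2)
(n1-1)*s1^2 = 40 * 74.49 = 2979.6
(n2-1)*s2^2 = 32 * 18.4 = 588.8
numerator = 2979.6 + 588.8 = 3568.4
n1+n2-2 = 72
sp^2 = 3568.4 / 72 = 8921/180 ≈ 49.561111

49.5611


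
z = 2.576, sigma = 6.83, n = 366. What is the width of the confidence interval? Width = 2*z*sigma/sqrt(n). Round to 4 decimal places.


width = 2*z*sigma/sqrt(n)
2*z*sigma = 2 * 2.576 * 6.83 = 35.18816
sqrt(366) ≈ 19.131126
width = 35.18816 / 19.131126 ≈ 1.839315

1.8393


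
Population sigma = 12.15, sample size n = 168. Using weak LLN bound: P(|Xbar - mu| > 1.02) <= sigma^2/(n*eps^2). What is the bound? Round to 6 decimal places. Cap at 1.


bound = min(1, sigma^2/(n*eps^2))
sigma^2 = 12.15^2 = 147.6225
n*eps^2 = 168 * 1.02^2 = 168 * 1.0404 = 174.7872
sigma^2/(n*eps^2) = 147.6225 / 174.7872 ≈ 0.84458416

0.844584


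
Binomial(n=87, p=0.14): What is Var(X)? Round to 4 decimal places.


Var = n*p*(1-p) = 87 * 0.14 * 0.86 = 10.4748

10.4748


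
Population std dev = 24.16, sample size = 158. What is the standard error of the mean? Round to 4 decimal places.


SE = sigma / sqrt(n)
sqrt(158) ≈ 12.569805
SE = 24.16 / 12.569805 ≈ 1.922066

1.9221


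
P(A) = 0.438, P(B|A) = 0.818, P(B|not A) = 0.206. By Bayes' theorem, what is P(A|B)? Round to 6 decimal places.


P(A|B) = P(B|A)*P(A) / P(B), P(B) = P(B|A)*P(A) + P(B|not A)*P(not A)
P(B|A)*P(A) = 0.818 * 0.438 = 0.358284
P(B|not A)*P(not A) = 0.206 * 0.562 = 0.115772
P(B) = 0.358284 + 0.115772 = 0.474056
P(A|B) = 0.358284 / 0.474056 ≈ 0.75578413

0.755784


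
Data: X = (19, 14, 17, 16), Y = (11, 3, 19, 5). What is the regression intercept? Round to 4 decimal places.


a = ybar - b*xbar, where b = sum((xi-xbar)(yi-ybar)) / sum((xi-xbar)^2)
n = 4, xbar = 66/4 = 16.5, ybar = 38/4 = 9.5
Sxy = sum((xi-xbar)(yi-ybar)) = 27
Sxx = sum((xi-xbar)^2) = 13
b = Sxy / Sxx = 27/13 ≈ 2.076923
a = 9.5 - 2.076923 * 16.5 = -322/13 ≈ -24.769231

-24.7692


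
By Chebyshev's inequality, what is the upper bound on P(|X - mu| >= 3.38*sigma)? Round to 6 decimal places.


P <= 1/k^2
k^2 = 3.38^2 = 11.4244
1/k^2 = 1 / 11.4244 ≈ 0.08753195

0.087532


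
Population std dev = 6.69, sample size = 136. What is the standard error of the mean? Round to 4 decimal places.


SE = sigma / sqrt(n)
sqrt(136) ≈ 11.661904
SE = 6.69 / 11.661904 ≈ 0.573663

0.5737


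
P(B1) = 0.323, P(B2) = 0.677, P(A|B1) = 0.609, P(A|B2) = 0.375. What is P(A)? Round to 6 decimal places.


P(A) = P(A|B1)*P(B1) + P(A|B2)*P(B2)
P(A|B1)*P(B1) = 0.609 * 0.323 = 0.196707
P(A|B2)*P(B2) = 0.375 * 0.677 = 0.253875
P(A) = 0.196707 + 0.253875 = 0.450582

0.450582


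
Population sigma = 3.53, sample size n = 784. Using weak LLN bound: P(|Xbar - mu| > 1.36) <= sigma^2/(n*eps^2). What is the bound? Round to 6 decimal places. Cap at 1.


bound = min(1, sigma^2/(n*eps^2))
sigma^2 = 3.53^2 = 12.4609
n*eps^2 = 784 * 1.36^2 = 784 * 1.8496 = 1450.0864
sigma^2/(n*eps^2) = 12.4609 / 1450.0864 ≈ 0.00859321

0.008593


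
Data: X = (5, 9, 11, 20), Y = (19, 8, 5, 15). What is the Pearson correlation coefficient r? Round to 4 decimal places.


r = sum((xi-xbar)(yi-ybar)) / sqrt(sum((xi-xbar)^2) * sum((yi-ybar)^2))
n = 4, xbar = 45/4 = 11.25, ybar = 47/4 = 11.75
Sxy = sum((xi-xbar)(yi-ybar)) = -6.75
Sxx = sum((xi-xbar)^2) = 120.75
Syy = sum((yi-ybar)^2) = 122.75
sqrt(Sxx*Syy) ≈ 121.745893
r = Sxy / sqrt(Sxx*Syy) = -6.75 / 121.745893 ≈ -0.055443

-0.0554


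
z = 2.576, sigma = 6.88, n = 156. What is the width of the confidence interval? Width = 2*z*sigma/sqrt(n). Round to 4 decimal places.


width = 2*z*sigma/sqrt(n)
2*z*sigma = 2 * 2.576 * 6.88 = 35.44576
sqrt(156) ≈ 12.489996
width = 35.44576 / 12.489996 ≈ 2.837932

2.8379


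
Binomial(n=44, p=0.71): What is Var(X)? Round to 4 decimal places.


Var = n*p*(1-p) = 44 * 0.71 * 0.29 = 9.0596

9.0596


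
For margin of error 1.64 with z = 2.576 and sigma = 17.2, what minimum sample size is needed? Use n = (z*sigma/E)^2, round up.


z*sigma/E = 2.576 * 17.2 / 1.64 = 27692/1025 ≈ 27.016585
(z*sigma/E)^2 ≈ 729.895885
round up: n = 730

730


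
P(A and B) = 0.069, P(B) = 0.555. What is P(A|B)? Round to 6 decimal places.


P(A|B) = P(A and B) / P(B) = 0.069 / 0.555 = 23/185 ≈ 0.12432432

0.124324


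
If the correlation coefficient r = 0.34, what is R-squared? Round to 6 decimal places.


R^2 = r^2 = (0.34)^2 = 0.1156

0.115600


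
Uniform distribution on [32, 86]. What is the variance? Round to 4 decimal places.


Var = (b-a)^2 / 12
(b-a)^2 = (86 - 32)^2 = 2916
Var = 2916/12 = 243

243.0000


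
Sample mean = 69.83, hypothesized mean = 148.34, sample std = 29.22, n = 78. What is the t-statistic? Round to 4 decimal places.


t = (xbar - mu0) / (s/sqrt(n))
xbar - mu0 = 69.83 - 148.34 = -78.51
sqrt(78) ≈ 8.83176087
s/sqrt(n) = 29.22 / 8.83176087 ≈ 3.30851349
t = -78.51 / 3.30851349 ≈ -23.729690

-23.7297


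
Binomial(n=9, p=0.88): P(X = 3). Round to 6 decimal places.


P = C(n,k) * p^k * (1-p)^(n-k)
C(9,3) = 84
p^k = 0.88^3 = 0.681472
(1-p)^(n-k) = 0.12^6 = 0.000002985984
P = 84 * 0.681472 * 0.000002985984 ≈ 0.000171

0.000171


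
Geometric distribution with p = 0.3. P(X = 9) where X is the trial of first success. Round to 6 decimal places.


P = (1-p)^(k-1) * p
(1-p)^(k-1) = 0.7^8 = 0.05764801
P = 0.05764801 * 0.3 ≈ 0.01729440

0.017294


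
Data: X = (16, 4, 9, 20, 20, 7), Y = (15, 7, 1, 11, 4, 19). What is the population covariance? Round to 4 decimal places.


Cov = (1/n)*sum((xi-xbar)(yi-ybar))
n = 6, xbar = 76/6 = 38/3 ≈ 12.666667, ybar = 57/6 = 9.5
sum((xi-xbar)(yi-ybar)) = -12
Cov = -12 / 6 = -2

-2.0000


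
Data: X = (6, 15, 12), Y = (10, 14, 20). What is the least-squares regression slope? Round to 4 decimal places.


b = sum((xi-xbar)(yi-ybar)) / sum((xi-xbar)^2)
n = 3, xbar = 33/3 = 11, ybar = 44/3 ≈ 14.666667
Sxy = sum((xi-xbar)(yi-ybar)) = 26
Sxx = sum((xi-xbar)^2) = 42
b = Sxy / Sxx = 13/21 ≈ 0.619048

0.6190


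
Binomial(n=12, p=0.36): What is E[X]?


E[X] = n*p = 12 * 0.36 = 4.32

4.32


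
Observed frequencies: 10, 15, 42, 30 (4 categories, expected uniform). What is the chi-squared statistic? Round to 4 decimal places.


chi2 = sum((O-E)^2/E), E = total/4
total = 97, E = 97/4 = 24.25
(10 - 24.25)^2 / 24.25 = 203.0625 / 24.25 = 3249/388 ≈ 8.373711
(15 - 24.25)^2 / 24.25 = 85.5625 / 24.25 = 1369/388 ≈ 3.528351
(42 - 24.25)^2 / 24.25 = 315.0625 / 24.25 = 5041/388 ≈ 12.992268
(30 - 24.25)^2 / 24.25 = 33.0625 / 24.25 = 529/388 ≈ 1.363402
chi2 = 2547/97 ≈ 26.257732

26.2577


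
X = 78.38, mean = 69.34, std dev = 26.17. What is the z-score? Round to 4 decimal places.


z = (X - mu) / sigma
X - mu = 78.38 - 69.34 = 9.04
z = 9.04 / 26.17 = 904/2617 ≈ 0.345434

0.3454


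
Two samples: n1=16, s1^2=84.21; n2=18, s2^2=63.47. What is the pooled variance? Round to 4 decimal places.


sp^2 = ((n1-1)*s1^2 + (n2-1)*s2^2)/(n1+n2-2)
(n1-1)*s1^2 = 15 * 84.21 = 1263.15
(n2-1)*s2^2 = 17 * 63.47 = 1078.99
numerator = 1263.15 + 1078.99 = 2342.14
n1+n2-2 = 32
sp^2 = 2342.14 / 32 = 73.191875

73.1919


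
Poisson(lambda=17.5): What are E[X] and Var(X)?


E[X] = Var(X) = lambda = 17.5

17.5, 17.5


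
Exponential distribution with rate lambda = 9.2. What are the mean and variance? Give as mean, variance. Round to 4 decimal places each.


mean = 1/lam, var = 1/lam^2
mean = 1 / 9.2 = 5/46 ≈ 0.108696
lam^2 = 9.2^2 = 84.64
var = 1 / 84.64 = 25/2116 ≈ 0.011815

0.1087, 0.0118


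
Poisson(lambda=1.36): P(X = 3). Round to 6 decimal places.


P = e^(-lam) * lam^k / k!
e^(-1.36) ≈ 0.2566608
lam^k = 1.36^3 = 2.515456
k! = 3! = 6
P = 0.2566608 * 2.515456 / 6 ≈ 0.107603

0.107603


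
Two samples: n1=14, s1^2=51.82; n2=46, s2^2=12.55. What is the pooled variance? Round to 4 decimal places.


sp^2 = ((n1-1)*s1^2 + (n2-1)*s2^2)/(n1+n2-2)
(n1-1)*s1^2 = 13 * 51.82 = 673.66
(n2-1)*s2^2 = 45 * 12.55 = 564.75
numerator = 673.66 + 564.75 = 1238.41
n1+n2-2 = 58
sp^2 = 1238.41 / 58 = 123841/5800 ≈ 21.351897

21.3519


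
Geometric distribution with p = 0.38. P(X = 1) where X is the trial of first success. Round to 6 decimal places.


P = (1-p)^(k-1) * p
(1-p)^(k-1) = 0.62^0 = 1
P = 1 * 0.38 = 0.38

0.380000


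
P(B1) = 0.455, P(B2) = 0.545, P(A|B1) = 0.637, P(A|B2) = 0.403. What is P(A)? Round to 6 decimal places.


P(A) = P(A|B1)*P(B1) + P(A|B2)*P(B2)
P(A|B1)*P(B1) = 0.637 * 0.455 = 0.289835
P(A|B2)*P(B2) = 0.403 * 0.545 = 0.219635
P(A) = 0.289835 + 0.219635 = 0.50947

0.509470


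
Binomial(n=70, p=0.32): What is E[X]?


E[X] = n*p = 70 * 0.32 = 22.4

22.4


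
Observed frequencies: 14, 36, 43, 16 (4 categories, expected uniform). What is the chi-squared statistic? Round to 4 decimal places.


chi2 = sum((O-E)^2/E), E = total/4
total = 109, E = 109/4 = 27.25
(14 - 27.25)^2 / 27.25 = 175.5625 / 27.25 = 2809/436 ≈ 6.442661
(36 - 27.25)^2 / 27.25 = 76.5625 / 27.25 = 1225/436 ≈ 2.809633
(43 - 27.25)^2 / 27.25 = 248.0625 / 27.25 = 3969/436 ≈ 9.103211
(16 - 27.25)^2 / 27.25 = 126.5625 / 27.25 = 2025/436 ≈ 4.644495
chi2 = 23

23.0000


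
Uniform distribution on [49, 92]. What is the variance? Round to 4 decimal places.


Var = (b-a)^2 / 12
(b-a)^2 = (92 - 49)^2 = 1849
Var = 1849/12 ≈ 154.083333

154.0833


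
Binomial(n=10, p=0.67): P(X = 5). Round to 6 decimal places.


P = C(n,k) * p^k * (1-p)^(n-k)
C(10,5) = 252
p^k = 0.67^5 ≈ 0.1350125
(1-p)^(n-k) = 0.33^5 ≈ 0.003913539
P = 252 * 0.1350125 * 0.003913539 ≈ 0.133151

0.133151


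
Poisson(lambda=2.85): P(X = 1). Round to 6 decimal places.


P = e^(-lam) * lam^k / k!
e^(-2.85) ≈ 0.05784432
lam^k = 2.85^1 = 2.85
k! = 1! = 1
P = 0.05784432 * 2.85 / 1 ≈ 0.164856

0.164856


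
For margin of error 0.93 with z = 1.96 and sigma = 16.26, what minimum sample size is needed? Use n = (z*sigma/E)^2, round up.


z*sigma/E = 1.96 * 16.26 / 0.93 = 26558/775 ≈ 34.268387
(z*sigma/E)^2 ≈ 1174.322354
round up: n = 1175

1175


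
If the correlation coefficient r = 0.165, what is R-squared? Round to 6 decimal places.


R^2 = r^2 = (0.165)^2 = 0.027225

0.027225


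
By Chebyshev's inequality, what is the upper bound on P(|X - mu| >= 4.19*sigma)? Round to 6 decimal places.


P <= 1/k^2
k^2 = 4.19^2 = 17.5561
1/k^2 = 1 / 17.5561 ≈ 0.05696026

0.056960


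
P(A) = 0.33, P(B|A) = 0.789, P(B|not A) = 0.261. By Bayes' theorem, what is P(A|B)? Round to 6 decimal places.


P(A|B) = P(B|A)*P(A) / P(B), P(B) = P(B|A)*P(A) + P(B|not A)*P(not A)
P(B|A)*P(A) = 0.789 * 0.33 = 0.26037
P(B|not A)*P(not A) = 0.261 * 0.67 = 0.17487
P(B) = 0.26037 + 0.17487 = 0.43524
P(A|B) = 0.26037 / 0.43524 = 2893/4836 ≈ 0.59822167

0.598222


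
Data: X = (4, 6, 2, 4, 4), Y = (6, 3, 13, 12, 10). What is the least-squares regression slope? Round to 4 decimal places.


b = sum((xi-xbar)(yi-ybar)) / sum((xi-xbar)^2)
n = 5, xbar = 20/5 = 4, ybar = 44/5 = 8.8
Sxy = sum((xi-xbar)(yi-ybar)) = -20
Sxx = sum((xi-xbar)^2) = 8
b = Sxy / Sxx = -2.5

-2.5000


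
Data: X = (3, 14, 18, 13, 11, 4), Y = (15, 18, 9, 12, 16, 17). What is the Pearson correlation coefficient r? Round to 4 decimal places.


r = sum((xi-xbar)(yi-ybar)) / sqrt(sum((xi-xbar)^2) * sum((yi-ybar)^2))
n = 6, xbar = 63/6 = 10.5, ybar = 87/6 = 14.5
Sxy = sum((xi-xbar)(yi-ybar)) = -54.5
Sxx = sum((xi-xbar)^2) = 173.5
Syy = sum((yi-ybar)^2) = 57.5
sqrt(Sxx*Syy) ≈ 99.881179
r = Sxy / sqrt(Sxx*Syy) = -54.5 / 99.881179 ≈ -0.545648

-0.5456


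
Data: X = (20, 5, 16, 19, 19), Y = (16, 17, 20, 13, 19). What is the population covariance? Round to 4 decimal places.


Cov = (1/n)*sum((xi-xbar)(yi-ybar))
n = 5, xbar = 79/5 = 15.8, ybar = 85/5 = 17
sum((xi-xbar)(yi-ybar)) = -10
Cov = -10 / 5 = -2

-2.0000


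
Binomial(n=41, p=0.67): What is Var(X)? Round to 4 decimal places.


Var = n*p*(1-p) = 41 * 0.67 * 0.33 = 9.0651

9.0651


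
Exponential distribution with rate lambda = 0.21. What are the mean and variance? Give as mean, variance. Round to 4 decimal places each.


mean = 1/lam, var = 1/lam^2
mean = 1 / 0.21 = 100/21 ≈ 4.761905
lam^2 = 0.21^2 = 0.0441
var = 1 / 0.0441 = 10000/441 ≈ 22.675737

4.7619, 22.6757


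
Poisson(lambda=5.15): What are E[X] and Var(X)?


E[X] = Var(X) = lambda = 5.15

5.15, 5.15


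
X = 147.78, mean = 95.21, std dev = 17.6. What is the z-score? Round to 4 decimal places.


z = (X - mu) / sigma
X - mu = 147.78 - 95.21 = 52.57
z = 52.57 / 17.6 = 5257/1760 ≈ 2.986932

2.9869


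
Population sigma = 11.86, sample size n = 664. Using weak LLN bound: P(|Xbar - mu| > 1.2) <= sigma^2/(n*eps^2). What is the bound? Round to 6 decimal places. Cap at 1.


bound = min(1, sigma^2/(n*eps^2))
sigma^2 = 11.86^2 = 140.6596
n*eps^2 = 664 * 1.2^2 = 664 * 1.44 = 956.16
sigma^2/(n*eps^2) = 140.6596 / 956.16 ≈ 0.14710885

0.147109


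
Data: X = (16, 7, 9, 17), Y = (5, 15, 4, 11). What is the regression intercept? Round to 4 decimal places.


a = ybar - b*xbar, where b = sum((xi-xbar)(yi-ybar)) / sum((xi-xbar)^2)
n = 4, xbar = 49/4 = 12.25, ybar = 35/4 = 8.75
Sxy = sum((xi-xbar)(yi-ybar)) = -20.75
Sxx = sum((xi-xbar)^2) = 74.75
b = Sxy / Sxx = -83/299 ≈ -0.277592
a = 8.75 - (-0.277592) * 12.25 = 3633/299 ≈ 12.150502

12.1505


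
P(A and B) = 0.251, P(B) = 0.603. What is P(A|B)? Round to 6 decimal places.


P(A|B) = P(A and B) / P(B) = 0.251 / 0.603 = 251/603 ≈ 0.41625207

0.416252


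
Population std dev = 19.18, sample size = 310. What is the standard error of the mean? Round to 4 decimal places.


SE = sigma / sqrt(n)
sqrt(310) ≈ 17.606817
SE = 19.18 / 17.606817 ≈ 1.089351

1.0894


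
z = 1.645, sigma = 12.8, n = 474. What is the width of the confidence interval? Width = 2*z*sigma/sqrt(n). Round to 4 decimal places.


width = 2*z*sigma/sqrt(n)
2*z*sigma = 2 * 1.645 * 12.8 = 42.112
sqrt(474) ≈ 21.771541
width = 42.112 / 21.771541 ≈ 1.934268

1.9343


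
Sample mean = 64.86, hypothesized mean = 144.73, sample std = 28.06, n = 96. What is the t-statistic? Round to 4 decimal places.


t = (xbar - mu0) / (s/sqrt(n))
xbar - mu0 = 64.86 - 144.73 = -79.87
sqrt(96) ≈ 9.79795897
s/sqrt(n) = 28.06 / 9.79795897 ≈ 2.86386176
t = -79.87 / 2.86386176 ≈ -27.888916

-27.8889


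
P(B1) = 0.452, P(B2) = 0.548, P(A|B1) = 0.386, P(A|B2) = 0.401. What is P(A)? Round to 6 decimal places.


P(A) = P(A|B1)*P(B1) + P(A|B2)*P(B2)
P(A|B1)*P(B1) = 0.386 * 0.452 = 0.174472
P(A|B2)*P(B2) = 0.401 * 0.548 = 0.219748
P(A) = 0.174472 + 0.219748 = 0.39422

0.394220


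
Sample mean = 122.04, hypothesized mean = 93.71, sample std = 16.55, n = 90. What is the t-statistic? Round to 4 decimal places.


t = (xbar - mu0) / (s/sqrt(n))
xbar - mu0 = 122.04 - 93.71 = 28.33
sqrt(90) ≈ 9.48683298
s/sqrt(n) = 16.55 / 9.48683298 ≈ 1.74452318
t = 28.33 / 1.74452318 ≈ 16.239394

16.2394


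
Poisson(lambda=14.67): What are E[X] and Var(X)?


E[X] = Var(X) = lambda = 14.67

14.67, 14.67


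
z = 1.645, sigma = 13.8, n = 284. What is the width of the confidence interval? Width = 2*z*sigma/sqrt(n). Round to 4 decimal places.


width = 2*z*sigma/sqrt(n)
2*z*sigma = 2 * 1.645 * 13.8 = 45.402
sqrt(284) ≈ 16.852300
width = 45.402 / 16.852300 ≈ 2.694113

2.6941


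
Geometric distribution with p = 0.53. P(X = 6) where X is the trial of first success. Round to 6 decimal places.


P = (1-p)^(k-1) * p
(1-p)^(k-1) = 0.47^5 ≈ 0.02293450
P = 0.02293450 * 0.53 ≈ 0.01215529

0.012155


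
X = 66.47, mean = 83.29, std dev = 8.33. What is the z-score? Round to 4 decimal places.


z = (X - mu) / sigma
X - mu = 66.47 - 83.29 = -16.82
z = -16.82 / 8.33 = -1682/833 ≈ -2.019208

-2.0192


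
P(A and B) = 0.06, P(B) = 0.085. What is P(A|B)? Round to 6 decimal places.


P(A|B) = P(A and B) / P(B) = 0.06 / 0.085 = 12/17 ≈ 0.70588235

0.705882


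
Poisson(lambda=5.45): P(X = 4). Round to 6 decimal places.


P = e^(-lam) * lam^k / k!
e^(-5.45) ≈ 0.004296305
lam^k = 5.45^4 ≈ 882.238506
k! = 4! = 24
P = 0.004296305 * 882.238506 / 24 ≈ 0.157932

0.157932


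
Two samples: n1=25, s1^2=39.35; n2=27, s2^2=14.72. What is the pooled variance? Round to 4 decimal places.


sp^2 = ((n1-1)*s1^2 + (n2-1)*s2^2)/(n1+n2-2)
(n1-1)*s1^2 = 24 * 39.35 = 944.4
(n2-1)*s2^2 = 26 * 14.72 = 382.72
numerator = 944.4 + 382.72 = 1327.12
n1+n2-2 = 50
sp^2 = 1327.12 / 50 = 26.5424

26.5424


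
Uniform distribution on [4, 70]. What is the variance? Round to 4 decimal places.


Var = (b-a)^2 / 12
(b-a)^2 = (70 - 4)^2 = 4356
Var = 4356/12 = 363

363.0000


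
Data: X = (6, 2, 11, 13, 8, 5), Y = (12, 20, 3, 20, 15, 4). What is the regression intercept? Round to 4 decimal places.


a = ybar - b*xbar, where b = sum((xi-xbar)(yi-ybar)) / sum((xi-xbar)^2)
n = 6, xbar = 45/6 = 7.5, ybar = 74/6 = 37/3 ≈ 12.333333
Sxy = sum((xi-xbar)(yi-ybar)) = -10
Sxx = sum((xi-xbar)^2) = 81.5
b = Sxy / Sxx = -20/163 ≈ -0.122699
a = 12.333333 - (-0.122699) * 7.5 = 6481/489 ≈ 13.253579

13.2536


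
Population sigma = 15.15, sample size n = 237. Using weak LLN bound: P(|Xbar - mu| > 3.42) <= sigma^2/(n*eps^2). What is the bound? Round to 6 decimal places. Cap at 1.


bound = min(1, sigma^2/(n*eps^2))
sigma^2 = 15.15^2 = 229.5225
n*eps^2 = 237 * 3.42^2 = 237 * 11.6964 = 2772.0468
sigma^2/(n*eps^2) = 229.5225 / 2772.0468 ≈ 0.08279893

0.082799


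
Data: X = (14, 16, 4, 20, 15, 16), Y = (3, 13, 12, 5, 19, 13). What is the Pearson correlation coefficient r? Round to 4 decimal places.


r = sum((xi-xbar)(yi-ybar)) / sqrt(sum((xi-xbar)^2) * sum((yi-ybar)^2))
n = 6, xbar = 85/6 ≈ 14.166667, ybar = 65/6 ≈ 10.833333
Sxy = sum((xi-xbar)(yi-ybar)) = -179/6 ≈ -29.833333
Sxx = sum((xi-xbar)^2) = 869/6 ≈ 144.833333
Syy = sum((yi-ybar)^2) = 1037/6 ≈ 172.833333
sqrt(Sxx*Syy) ≈ 158.215131
r = Sxy / sqrt(Sxx*Syy) = -29.833333 / 158.215131 ≈ -0.188562

-0.1886


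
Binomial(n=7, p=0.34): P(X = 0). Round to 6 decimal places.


P = C(n,k) * p^k * (1-p)^(n-k)
C(7,0) = 1
p^k = 0.34^0 = 1
(1-p)^(n-k) = 0.66^7 ≈ 0.05455161
P = 1 * 1 * 0.05455161 ≈ 0.054552

0.054552


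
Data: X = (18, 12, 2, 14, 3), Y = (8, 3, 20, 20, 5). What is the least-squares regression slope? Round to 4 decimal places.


b = sum((xi-xbar)(yi-ybar)) / sum((xi-xbar)^2)
n = 5, xbar = 49/5 = 9.8, ybar = 56/5 = 11.2
Sxy = sum((xi-xbar)(yi-ybar)) = -33.8
Sxx = sum((xi-xbar)^2) = 196.8
b = Sxy / Sxx = -169/984 ≈ -0.171748

-0.1717


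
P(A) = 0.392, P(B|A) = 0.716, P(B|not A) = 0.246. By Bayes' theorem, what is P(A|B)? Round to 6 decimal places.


P(A|B) = P(B|A)*P(A) / P(B), P(B) = P(B|A)*P(A) + P(B|not A)*P(not A)
P(B|A)*P(A) = 0.716 * 0.392 = 0.280672
P(B|not A)*P(not A) = 0.246 * 0.608 = 0.149568
P(B) = 0.280672 + 0.149568 = 0.43024
P(A|B) = 0.280672 / 0.43024 ≈ 0.65236147

0.652361


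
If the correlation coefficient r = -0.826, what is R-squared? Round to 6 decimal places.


R^2 = r^2 = (-0.826)^2 = 0.682276

0.682276


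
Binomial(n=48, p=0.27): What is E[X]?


E[X] = n*p = 48 * 0.27 = 12.96

12.96


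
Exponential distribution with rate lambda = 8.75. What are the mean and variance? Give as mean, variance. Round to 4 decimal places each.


mean = 1/lam, var = 1/lam^2
mean = 1 / 8.75 = 4/35 ≈ 0.114286
lam^2 = 8.75^2 = 76.5625
var = 1 / 76.5625 = 16/1225 ≈ 0.013061

0.1143, 0.0131


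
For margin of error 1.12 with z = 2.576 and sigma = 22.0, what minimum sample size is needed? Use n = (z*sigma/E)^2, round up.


z*sigma/E = 2.576 * 22.0 / 1.12 = 50.6
(z*sigma/E)^2 = 2560.36
round up: n = 2561

2561


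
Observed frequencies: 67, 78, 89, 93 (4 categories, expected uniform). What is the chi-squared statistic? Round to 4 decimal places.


chi2 = sum((O-E)^2/E), E = total/4
total = 327, E = 327/4 = 81.75
(67 - 81.75)^2 / 81.75 = 217.5625 / 81.75 = 3481/1308 ≈ 2.661315
(78 - 81.75)^2 / 81.75 = 14.0625 / 81.75 = 75/436 ≈ 0.172018
(89 - 81.75)^2 / 81.75 = 52.5625 / 81.75 = 841/1308 ≈ 0.642966
(93 - 81.75)^2 / 81.75 = 126.5625 / 81.75 = 675/436 ≈ 1.548165
chi2 = 1643/327 ≈ 5.024465

5.0245


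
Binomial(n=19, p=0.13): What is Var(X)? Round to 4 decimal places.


Var = n*p*(1-p) = 19 * 0.13 * 0.87 = 2.1489

2.1489


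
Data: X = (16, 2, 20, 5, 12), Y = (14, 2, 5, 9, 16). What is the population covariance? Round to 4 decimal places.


Cov = (1/n)*sum((xi-xbar)(yi-ybar))
n = 5, xbar = 55/5 = 11, ybar = 46/5 = 9.2
sum((xi-xbar)(yi-ybar)) = 59
Cov = 59 / 5 = 11.8

11.8000


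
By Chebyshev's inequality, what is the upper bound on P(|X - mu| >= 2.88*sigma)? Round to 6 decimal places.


P <= 1/k^2
k^2 = 2.88^2 = 8.2944
1/k^2 = 1 / 8.2944 = 625/5184 ≈ 0.12056327

0.120563


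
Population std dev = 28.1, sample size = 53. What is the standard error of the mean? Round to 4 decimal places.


SE = sigma / sqrt(n)
sqrt(53) ≈ 7.280110
SE = 28.1 / 7.280110 ≈ 3.859832

3.8598


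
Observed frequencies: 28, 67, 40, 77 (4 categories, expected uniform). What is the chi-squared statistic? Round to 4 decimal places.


chi2 = sum((O-E)^2/E), E = total/4
total = 212, E = 212/4 = 53
(28 - 53)^2 / 53 = 625 / 53 = 625/53 ≈ 11.792453
(67 - 53)^2 / 53 = 196 / 53 = 196/53 ≈ 3.698113
(40 - 53)^2 / 53 = 169 / 53 = 169/53 ≈ 3.188679
(77 - 53)^2 / 53 = 576 / 53 = 576/53 ≈ 10.867925
chi2 = 1566/53 ≈ 29.547170

29.5472


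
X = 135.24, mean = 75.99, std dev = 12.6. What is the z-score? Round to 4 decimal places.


z = (X - mu) / sigma
X - mu = 135.24 - 75.99 = 59.25
z = 59.25 / 12.6 = 395/84 ≈ 4.702381

4.7024


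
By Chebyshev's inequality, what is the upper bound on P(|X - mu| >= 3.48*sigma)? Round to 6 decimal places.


P <= 1/k^2
k^2 = 3.48^2 = 12.1104
1/k^2 = 1 / 12.1104 = 625/7569 ≈ 0.08257366

0.082574


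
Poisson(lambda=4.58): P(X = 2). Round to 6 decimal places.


P = e^(-lam) * lam^k / k!
e^(-4.58) ≈ 0.01025490
lam^k = 4.58^2 = 20.9764
k! = 2! = 2
P = 0.01025490 * 20.9764 / 2 ≈ 0.107555

0.107555


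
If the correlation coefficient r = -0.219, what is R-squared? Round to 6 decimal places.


R^2 = r^2 = (-0.219)^2 = 0.047961

0.047961


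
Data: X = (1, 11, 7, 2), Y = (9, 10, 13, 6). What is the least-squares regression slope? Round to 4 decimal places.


b = sum((xi-xbar)(yi-ybar)) / sum((xi-xbar)^2)
n = 4, xbar = 21/4 = 5.25, ybar = 38/4 = 9.5
Sxy = sum((xi-xbar)(yi-ybar)) = 22.5
Sxx = sum((xi-xbar)^2) = 64.75
b = Sxy / Sxx = 90/259 ≈ 0.347490

0.3475


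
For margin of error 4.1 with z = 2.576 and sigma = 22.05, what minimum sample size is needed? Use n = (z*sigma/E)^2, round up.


z*sigma/E = 2.576 * 22.05 / 4.1 = 71001/5125 ≈ 13.853854
(z*sigma/E)^2 ≈ 191.929261
round up: n = 192

192


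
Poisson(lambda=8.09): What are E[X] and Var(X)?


E[X] = Var(X) = lambda = 8.09

8.09, 8.09


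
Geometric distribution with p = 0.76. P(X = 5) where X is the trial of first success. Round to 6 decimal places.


P = (1-p)^(k-1) * p
(1-p)^(k-1) = 0.24^4 = 0.00331776
P = 0.00331776 * 0.76 ≈ 0.002521498

0.002521


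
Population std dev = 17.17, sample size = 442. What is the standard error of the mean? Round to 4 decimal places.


SE = sigma / sqrt(n)
sqrt(442) ≈ 21.023796
SE = 17.17 / 21.023796 ≈ 0.816694

0.8167


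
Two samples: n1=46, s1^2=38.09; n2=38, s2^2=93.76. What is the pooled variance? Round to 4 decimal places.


sp^2 = ((n1-1)*s1^2 + (n2-1)*s2^2)/(n1+n2-2)
(n1-1)*s1^2 = 45 * 38.09 = 1714.05
(n2-1)*s2^2 = 37 * 93.76 = 3469.12
numerator = 1714.05 + 3469.12 = 5183.17
n1+n2-2 = 82
sp^2 = 5183.17 / 82 = 518317/8200 ≈ 63.209390

63.2094


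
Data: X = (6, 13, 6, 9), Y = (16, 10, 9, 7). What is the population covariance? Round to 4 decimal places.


Cov = (1/n)*sum((xi-xbar)(yi-ybar))
n = 4, xbar = 34/4 = 8.5, ybar = 42/4 = 10.5
sum((xi-xbar)(yi-ybar)) = -14
Cov = -14 / 4 = -3.5

-3.5000


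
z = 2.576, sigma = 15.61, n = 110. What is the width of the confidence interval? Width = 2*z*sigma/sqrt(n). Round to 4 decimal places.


width = 2*z*sigma/sqrt(n)
2*z*sigma = 2 * 2.576 * 15.61 = 80.42272
sqrt(110) ≈ 10.488088
width = 80.42272 / 10.488088 ≈ 7.668005

7.6680


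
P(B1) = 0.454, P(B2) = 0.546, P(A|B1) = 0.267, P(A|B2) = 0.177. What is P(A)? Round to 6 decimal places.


P(A) = P(A|B1)*P(B1) + P(A|B2)*P(B2)
P(A|B1)*P(B1) = 0.267 * 0.454 = 0.121218
P(A|B2)*P(B2) = 0.177 * 0.546 = 0.096642
P(A) = 0.121218 + 0.096642 = 0.21786

0.217860


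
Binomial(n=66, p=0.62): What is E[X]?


E[X] = n*p = 66 * 0.62 = 40.92

40.92


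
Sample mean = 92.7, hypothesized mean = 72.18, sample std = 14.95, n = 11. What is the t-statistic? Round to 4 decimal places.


t = (xbar - mu0) / (s/sqrt(n))
xbar - mu0 = 92.7 - 72.18 = 20.52
sqrt(11) ≈ 3.31662479
s/sqrt(n) = 14.95 / 3.31662479 ≈ 4.50759460
t = 20.52 / 4.50759460 ≈ 4.552317

4.5523


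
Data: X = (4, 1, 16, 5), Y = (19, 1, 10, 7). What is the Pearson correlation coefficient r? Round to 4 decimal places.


r = sum((xi-xbar)(yi-ybar)) / sqrt(sum((xi-xbar)^2) * sum((yi-ybar)^2))
n = 4, xbar = 26/4 = 6.5, ybar = 37/4 = 9.25
Sxy = sum((xi-xbar)(yi-ybar)) = 31.5
Sxx = sum((xi-xbar)^2) = 129
Syy = sum((yi-ybar)^2) = 168.75
sqrt(Sxx*Syy) ≈ 147.542367
r = Sxy / sqrt(Sxx*Syy) = 31.5 / 147.542367 ≈ 0.213498

0.2135


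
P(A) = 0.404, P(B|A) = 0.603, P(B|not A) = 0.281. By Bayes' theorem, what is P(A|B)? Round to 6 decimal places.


P(A|B) = P(B|A)*P(A) / P(B), P(B) = P(B|A)*P(A) + P(B|not A)*P(not A)
P(B|A)*P(A) = 0.603 * 0.404 = 0.243612
P(B|not A)*P(not A) = 0.281 * 0.596 = 0.167476
P(B) = 0.243612 + 0.167476 = 0.411088
P(A|B) = 0.243612 / 0.411088 ≈ 0.59260304

0.592603


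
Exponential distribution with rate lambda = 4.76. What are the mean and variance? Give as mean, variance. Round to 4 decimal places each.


mean = 1/lam, var = 1/lam^2
mean = 1 / 4.76 = 25/119 ≈ 0.210084
lam^2 = 4.76^2 = 22.6576
var = 1 / 22.6576 ≈ 0.044135

0.2101, 0.0441


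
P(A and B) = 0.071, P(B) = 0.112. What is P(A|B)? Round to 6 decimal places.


P(A|B) = P(A and B) / P(B) = 0.071 / 0.112 = 71/112 ≈ 0.63392857

0.633929


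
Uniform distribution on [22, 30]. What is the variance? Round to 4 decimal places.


Var = (b-a)^2 / 12
(b-a)^2 = (30 - 22)^2 = 64
Var = 64/12 ≈ 5.333333

5.3333


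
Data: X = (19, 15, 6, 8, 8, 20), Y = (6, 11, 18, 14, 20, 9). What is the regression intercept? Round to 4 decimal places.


a = ybar - b*xbar, where b = sum((xi-xbar)(yi-ybar)) / sum((xi-xbar)^2)
n = 6, xbar = 76/6 = 38/3 ≈ 12.666667, ybar = 78/6 = 13
Sxy = sum((xi-xbar)(yi-ybar)) = -149
Sxx = sum((xi-xbar)^2) = 562/3 ≈ 187.333333
b = Sxy / Sxx = -447/562 ≈ -0.795374
a = 13 - (-0.795374) * 12.666667 = 6484/281 ≈ 23.074733

23.0747


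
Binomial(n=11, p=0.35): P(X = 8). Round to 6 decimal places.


P = C(n,k) * p^k * (1-p)^(n-k)
C(11,8) = 165
p^k = 0.35^8 ≈ 0.0002251875
(1-p)^(n-k) = 0.65^3 = 0.274625
P = 165 * 0.0002251875 * 0.274625 ≈ 0.010204

0.010204


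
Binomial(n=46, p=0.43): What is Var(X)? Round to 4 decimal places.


Var = n*p*(1-p) = 46 * 0.43 * 0.57 = 11.2746

11.2746


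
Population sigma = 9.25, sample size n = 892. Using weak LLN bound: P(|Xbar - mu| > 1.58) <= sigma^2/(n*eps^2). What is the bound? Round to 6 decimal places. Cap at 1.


bound = min(1, sigma^2/(n*eps^2))
sigma^2 = 9.25^2 = 85.5625
n*eps^2 = 892 * 1.58^2 = 892 * 2.4964 = 2226.7888
sigma^2/(n*eps^2) = 85.5625 / 2226.7888 ≈ 0.03842416

0.038424


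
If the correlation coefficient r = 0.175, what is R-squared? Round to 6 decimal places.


R^2 = r^2 = (0.175)^2 = 0.030625

0.030625


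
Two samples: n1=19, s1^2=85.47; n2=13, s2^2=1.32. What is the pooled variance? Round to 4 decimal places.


sp^2 = ((n1-1)*s1^2 + (n2-1)*s2^2)/(n1+n2-2)
(n1-1)*s1^2 = 18 * 85.47 = 1538.46
(n2-1)*s2^2 = 12 * 1.32 = 15.84
numerator = 1538.46 + 15.84 = 1554.3
n1+n2-2 = 30
sp^2 = 1554.3 / 30 = 51.81

51.8100


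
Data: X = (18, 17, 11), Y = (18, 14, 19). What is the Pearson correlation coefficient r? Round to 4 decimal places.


r = sum((xi-xbar)(yi-ybar)) / sqrt(sum((xi-xbar)^2) * sum((yi-ybar)^2))
n = 3, xbar = 46/3 ≈ 15.333333, ybar = 51/3 = 17
Sxy = sum((xi-xbar)(yi-ybar)) = -11
Sxx = sum((xi-xbar)^2) = 86/3 ≈ 28.666667
Syy = sum((yi-ybar)^2) = 14
sqrt(Sxx*Syy) ≈ 20.033306
r = Sxy / sqrt(Sxx*Syy) = -11 / 20.033306 ≈ -0.549086

-0.5491


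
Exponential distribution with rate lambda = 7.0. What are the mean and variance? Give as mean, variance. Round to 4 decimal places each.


mean = 1/lam, var = 1/lam^2
mean = 1 / 7.0 = 1/7 ≈ 0.142857
lam^2 = 7.0^2 = 49
var = 1 / 49 = 1/49 ≈ 0.020408

0.1429, 0.0204


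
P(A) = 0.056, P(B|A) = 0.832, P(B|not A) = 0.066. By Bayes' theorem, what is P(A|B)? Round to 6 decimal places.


P(A|B) = P(B|A)*P(A) / P(B), P(B) = P(B|A)*P(A) + P(B|not A)*P(not A)
P(B|A)*P(A) = 0.832 * 0.056 = 0.046592
P(B|not A)*P(not A) = 0.066 * 0.944 = 0.062304
P(B) = 0.046592 + 0.062304 = 0.108896
P(A|B) = 0.046592 / 0.108896 = 1456/3403 ≈ 0.42785777

0.427858


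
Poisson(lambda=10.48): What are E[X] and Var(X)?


E[X] = Var(X) = lambda = 10.48

10.48, 10.48


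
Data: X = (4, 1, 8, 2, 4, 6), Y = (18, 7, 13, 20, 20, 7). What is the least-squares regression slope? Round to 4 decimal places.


b = sum((xi-xbar)(yi-ybar)) / sum((xi-xbar)^2)
n = 6, xbar = 25/6 ≈ 4.166667, ybar = 85/6 ≈ 14.166667
Sxy = sum((xi-xbar)(yi-ybar)) = -55/6 ≈ -9.166667
Sxx = sum((xi-xbar)^2) = 197/6 ≈ 32.833333
b = Sxy / Sxx = -55/197 ≈ -0.279188

-0.2792


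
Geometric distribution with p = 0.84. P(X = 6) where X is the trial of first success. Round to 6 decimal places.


P = (1-p)^(k-1) * p
(1-p)^(k-1) = 0.16^5 = 0.0001048576
P = 0.0001048576 * 0.84 ≈ 0.00008808038

0.000088


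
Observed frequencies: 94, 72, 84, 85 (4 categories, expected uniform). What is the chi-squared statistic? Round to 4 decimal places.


chi2 = sum((O-E)^2/E), E = total/4
total = 335, E = 335/4 = 83.75
(94 - 83.75)^2 / 83.75 = 105.0625 / 83.75 = 1681/1340 ≈ 1.254478
(72 - 83.75)^2 / 83.75 = 138.0625 / 83.75 = 2209/1340 ≈ 1.648507
(84 - 83.75)^2 / 83.75 = 0.0625 / 83.75 = 1/1340 ≈ 0.000746
(85 - 83.75)^2 / 83.75 = 1.5625 / 83.75 = 5/268 ≈ 0.018657
chi2 = 979/335 ≈ 2.922388

2.9224
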